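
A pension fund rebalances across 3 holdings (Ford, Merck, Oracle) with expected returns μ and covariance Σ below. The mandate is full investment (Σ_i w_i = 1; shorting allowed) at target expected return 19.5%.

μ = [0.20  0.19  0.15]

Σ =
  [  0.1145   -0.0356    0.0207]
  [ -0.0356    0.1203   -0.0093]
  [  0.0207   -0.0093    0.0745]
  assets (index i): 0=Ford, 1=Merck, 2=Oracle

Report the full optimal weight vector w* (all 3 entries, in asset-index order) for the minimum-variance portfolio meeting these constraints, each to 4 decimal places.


0.5293  0.4634  0.0073

u=Σ⁻¹μ = [2.1703  2.3534  1.7042]
v=Σ⁻¹𝟙 = [10.3802  12.3179  12.0763]
a=μᵀu=1.136838  b=𝟙ᵀu=6.227903  c=𝟙ᵀv=34.774492  D=ac−b²=0.746199
λ₁=(c·0.195−b)/D = (34.774492·0.195−6.227903)/0.746199 = 0.741254
λ₂=(a−b·0.195)/D = (1.136838−6.227903·0.195)/0.746199 = -0.103997
w* = 0.741254·u + -0.103997·v:
  w_0 = 0.741254·2.1703 + -0.103997·10.3802 = 0.5293  (Ford)
  w_1 = 0.741254·2.3534 + -0.103997·12.3179 = 0.4634  (Merck)
  w_2 = 0.741254·1.7042 + -0.103997·12.0763 = 0.0073  (Oracle)
Σw_i=1.0000  μᵀw=0.1950
σ²=wᵀΣw=λ₁·μ_p+λ₂ = 0.741254·0.195 + -0.103997 = 0.040547 ≈ 0.0405


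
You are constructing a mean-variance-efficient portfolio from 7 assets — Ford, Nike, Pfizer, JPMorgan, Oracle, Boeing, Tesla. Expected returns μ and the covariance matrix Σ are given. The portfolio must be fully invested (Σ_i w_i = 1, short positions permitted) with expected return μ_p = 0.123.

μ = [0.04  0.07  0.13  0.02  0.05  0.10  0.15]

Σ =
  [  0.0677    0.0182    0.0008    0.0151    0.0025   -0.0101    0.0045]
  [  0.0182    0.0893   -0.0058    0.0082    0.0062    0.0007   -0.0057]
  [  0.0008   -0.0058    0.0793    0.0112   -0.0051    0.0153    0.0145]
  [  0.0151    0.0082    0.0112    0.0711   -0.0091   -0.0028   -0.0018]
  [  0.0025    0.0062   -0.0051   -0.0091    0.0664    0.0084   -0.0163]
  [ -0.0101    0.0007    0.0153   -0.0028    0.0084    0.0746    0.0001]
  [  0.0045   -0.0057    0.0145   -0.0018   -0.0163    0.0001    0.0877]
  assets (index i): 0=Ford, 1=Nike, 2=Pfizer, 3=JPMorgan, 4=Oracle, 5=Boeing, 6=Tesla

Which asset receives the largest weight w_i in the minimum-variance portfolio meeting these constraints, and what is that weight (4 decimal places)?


x=Σ⁻¹μ = [0.3184  0.8139  1.2311  0.1481  1.0814  1.0049  1.7463]
y=Σ⁻¹𝟙 = [9.7420  8.0435  7.7006  12.9922  18.2487  11.4833  13.7975]
a=μᵀx=0.649214  b=𝟙ᵀx=6.344044  c=𝟙ᵀy=82.007905  D=ac−b²=12.993814
λ₁=(c·0.123−b)/D = (82.007905·0.123−6.344044)/12.993814 = 0.288055
λ₂=(a−b·0.123)/D = (0.649214−6.344044·0.123)/12.993814 = -0.010090
w* = 0.288055·x + -0.010090·y:
  w_0 = 0.288055·0.3184 + -0.010090·9.7420 = -0.0066  (Ford)
  w_1 = 0.288055·0.8139 + -0.010090·8.0435 = 0.1533  (Nike)
  w_2 = 0.288055·1.2311 + -0.010090·7.7006 = 0.2769  (Pfizer)
  w_3 = 0.288055·0.1481 + -0.010090·12.9922 = -0.0884  (JPMorgan)
  w_4 = 0.288055·1.0814 + -0.010090·18.2487 = 0.1274  (Oracle)
  w_5 = 0.288055·1.0049 + -0.010090·11.4833 = 0.1736  (Boeing)
  w_6 = 0.288055·1.7463 + -0.010090·13.7975 = 0.3638  (Tesla)
Σw_i=1.0000  μᵀw=0.1230
σ²=wᵀΣw=λ₁·μ_p+λ₂ = 0.288055·0.123 + -0.010090 = 0.025341 ≈ 0.0253

Tesla (0.3638)


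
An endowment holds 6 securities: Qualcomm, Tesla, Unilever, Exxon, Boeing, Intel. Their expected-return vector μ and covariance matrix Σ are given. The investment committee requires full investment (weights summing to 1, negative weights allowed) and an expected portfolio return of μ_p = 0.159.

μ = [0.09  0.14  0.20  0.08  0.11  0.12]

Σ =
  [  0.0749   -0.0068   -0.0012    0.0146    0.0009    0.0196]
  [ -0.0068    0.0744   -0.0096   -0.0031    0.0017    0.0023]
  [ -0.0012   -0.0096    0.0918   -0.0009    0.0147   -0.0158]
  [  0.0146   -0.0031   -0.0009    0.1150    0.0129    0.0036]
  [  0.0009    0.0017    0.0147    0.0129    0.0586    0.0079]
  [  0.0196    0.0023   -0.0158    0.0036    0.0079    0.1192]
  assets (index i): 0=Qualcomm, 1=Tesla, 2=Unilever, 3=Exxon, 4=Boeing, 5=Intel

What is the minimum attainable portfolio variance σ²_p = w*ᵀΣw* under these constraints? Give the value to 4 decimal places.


g=Σ⁻¹μ = [1.0657  2.2649  2.4648  0.5044  0.9258  1.0379]
h=Σ⁻¹𝟙 = [11.8498  15.8915  12.1734  6.2595  11.0701  6.8250]
a=μᵀg=1.172690  b=𝟙ᵀg=8.263446  c=𝟙ᵀh=64.069298  D=ac−b²=6.848901
λ₁=(c·0.159−b)/D = (64.069298·0.159−8.263446)/6.848901 = 0.280859
λ₂=(a−b·0.159)/D = (1.172690−8.263446·0.159)/6.848901 = -0.020616
w* = 0.280859·g + -0.020616·h:
  w_0 = 0.280859·1.0657 + -0.020616·11.8498 = 0.0550  (Qualcomm)
  w_1 = 0.280859·2.2649 + -0.020616·15.8915 = 0.3085  (Tesla)
  w_2 = 0.280859·2.4648 + -0.020616·12.1734 = 0.4413  (Unilever)
  w_3 = 0.280859·0.5044 + -0.020616·6.2595 = 0.0126  (Exxon)
  w_4 = 0.280859·0.9258 + -0.020616·11.0701 = 0.0318  (Boeing)
  w_5 = 0.280859·1.0379 + -0.020616·6.8250 = 0.1508  (Intel)
Σw_i=1.0000  μᵀw=0.1590
σ²=wᵀΣw=λ₁·μ_p+λ₂ = 0.280859·0.159 + -0.020616 = 0.024040 ≈ 0.0240

0.0240


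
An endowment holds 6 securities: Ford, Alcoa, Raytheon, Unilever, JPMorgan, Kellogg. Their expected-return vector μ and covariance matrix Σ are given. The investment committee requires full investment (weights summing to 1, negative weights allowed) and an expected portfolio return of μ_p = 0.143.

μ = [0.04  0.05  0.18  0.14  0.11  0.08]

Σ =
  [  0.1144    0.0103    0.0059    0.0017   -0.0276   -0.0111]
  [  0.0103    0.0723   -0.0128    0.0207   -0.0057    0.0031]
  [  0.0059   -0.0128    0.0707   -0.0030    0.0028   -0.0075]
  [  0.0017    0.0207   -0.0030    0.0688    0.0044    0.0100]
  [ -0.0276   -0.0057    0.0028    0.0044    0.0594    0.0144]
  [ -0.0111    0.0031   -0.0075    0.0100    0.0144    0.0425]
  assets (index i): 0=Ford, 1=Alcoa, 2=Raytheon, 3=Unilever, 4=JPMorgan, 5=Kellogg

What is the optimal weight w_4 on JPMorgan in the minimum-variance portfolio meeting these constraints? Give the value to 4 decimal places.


x=Σ⁻¹μ = [0.6568  0.6910  2.7888  1.6010  1.5902  1.5801]
y=Σ⁻¹𝟙 = [12.8431  13.6541  17.4023  6.6268  17.6054  21.4344]
a=μᵀx=1.088285  b=𝟙ᵀx=8.907942  c=𝟙ᵀy=89.566151  D=ac−b²=18.122028
λ₁=(c·0.143−b)/D = (89.566151·0.143−8.907942)/18.122028 = 0.215209
λ₂=(a−b·0.143)/D = (1.088285−8.907942·0.143)/18.122028 = -0.010239
w* = 0.215209·x + -0.010239·y:
  w_0 = 0.215209·0.6568 + -0.010239·12.8431 = 0.0098  (Ford)
  w_1 = 0.215209·0.6910 + -0.010239·13.6541 = 0.0089  (Alcoa)
  w_2 = 0.215209·2.7888 + -0.010239·17.4023 = 0.4220  (Raytheon)
  w_3 = 0.215209·1.6010 + -0.010239·6.6268 = 0.2767  (Unilever)
  w_4 = 0.215209·1.5902 + -0.010239·17.6054 = 0.1620  (JPMorgan)
  w_5 = 0.215209·1.5801 + -0.010239·21.4344 = 0.1206  (Kellogg)
Σw_i=1.0000  μᵀw=0.1430
σ²=wᵀΣw=λ₁·μ_p+λ₂ = 0.215209·0.143 + -0.010239 = 0.020536 ≈ 0.0205

0.1620


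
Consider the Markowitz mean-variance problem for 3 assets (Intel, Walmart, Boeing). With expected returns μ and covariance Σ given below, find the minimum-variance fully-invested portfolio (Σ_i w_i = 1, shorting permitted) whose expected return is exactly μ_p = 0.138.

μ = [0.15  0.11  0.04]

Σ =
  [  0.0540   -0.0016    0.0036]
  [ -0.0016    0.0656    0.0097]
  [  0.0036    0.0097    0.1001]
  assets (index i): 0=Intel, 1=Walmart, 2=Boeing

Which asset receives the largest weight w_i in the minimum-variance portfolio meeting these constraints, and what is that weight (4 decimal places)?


Intel (0.6532)

u=Σ⁻¹μ = [2.8202  1.7263  0.1309]
v=Σ⁻¹𝟙 = [18.4208  14.5220  7.9203]
a=μᵀu=0.618154  b=𝟙ᵀu=4.677354  c=𝟙ᵀv=40.863124  D=ac−b²=3.382074
λ₁=(c·0.138−b)/D = (40.863124·0.138−4.677354)/3.382074 = 0.284369
λ₂=(a−b·0.138)/D = (0.618154−4.677354·0.138)/3.382074 = -0.008078
w* = 0.284369·u + -0.008078·v:
  w_0 = 0.284369·2.8202 + -0.008078·18.4208 = 0.6532  (Intel)
  w_1 = 0.284369·1.7263 + -0.008078·14.5220 = 0.3736  (Walmart)
  w_2 = 0.284369·0.1309 + -0.008078·7.9203 = -0.0268  (Boeing)
Σw_i=1.0000  μᵀw=0.1380
σ²=wᵀΣw=λ₁·μ_p+λ₂ = 0.284369·0.138 + -0.008078 = 0.031165 ≈ 0.0312


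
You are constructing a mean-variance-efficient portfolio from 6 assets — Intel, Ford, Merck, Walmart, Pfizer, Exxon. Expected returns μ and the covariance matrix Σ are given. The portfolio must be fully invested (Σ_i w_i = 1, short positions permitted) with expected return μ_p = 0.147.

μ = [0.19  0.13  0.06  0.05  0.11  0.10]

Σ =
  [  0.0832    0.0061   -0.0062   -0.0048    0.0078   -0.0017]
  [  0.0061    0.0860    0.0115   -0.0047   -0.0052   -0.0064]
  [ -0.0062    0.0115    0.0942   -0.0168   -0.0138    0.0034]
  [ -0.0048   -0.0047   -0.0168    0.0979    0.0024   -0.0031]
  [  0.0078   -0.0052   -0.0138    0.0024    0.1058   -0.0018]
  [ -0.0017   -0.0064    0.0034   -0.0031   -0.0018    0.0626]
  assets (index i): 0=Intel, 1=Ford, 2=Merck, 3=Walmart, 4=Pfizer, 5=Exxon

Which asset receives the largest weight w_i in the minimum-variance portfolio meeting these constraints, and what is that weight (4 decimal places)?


g=Σ⁻¹μ = [2.2248  1.4896  0.8470  0.8686  1.0709  1.8380]
h=Σ⁻¹𝟙 = [12.3151  11.7010  13.4405  13.9833  10.8574  17.7798]
a=μᵀg=1.012208  b=𝟙ᵀg=8.338873  c=𝟙ᵀh=80.076989  D=ac−b²=11.517754
λ₁=(c·0.147−b)/D = (80.076989·0.147−8.338873)/11.517754 = 0.298013
λ₂=(a−b·0.147)/D = (1.012208−8.338873·0.147)/11.517754 = -0.018546
w* = 0.298013·g + -0.018546·h:
  w_0 = 0.298013·2.2248 + -0.018546·12.3151 = 0.4346  (Intel)
  w_1 = 0.298013·1.4896 + -0.018546·11.7010 = 0.2269  (Ford)
  w_2 = 0.298013·0.8470 + -0.018546·13.4405 = 0.0031  (Merck)
  w_3 = 0.298013·0.8686 + -0.018546·13.9833 = -0.0005  (Walmart)
  w_4 = 0.298013·1.0709 + -0.018546·10.8574 = 0.1178  (Pfizer)
  w_5 = 0.298013·1.8380 + -0.018546·17.7798 = 0.2180  (Exxon)
Σw_i=1.0000  μᵀw=0.1470
σ²=wᵀΣw=λ₁·μ_p+λ₂ = 0.298013·0.147 + -0.018546 = 0.025262 ≈ 0.0253

Intel (0.4346)


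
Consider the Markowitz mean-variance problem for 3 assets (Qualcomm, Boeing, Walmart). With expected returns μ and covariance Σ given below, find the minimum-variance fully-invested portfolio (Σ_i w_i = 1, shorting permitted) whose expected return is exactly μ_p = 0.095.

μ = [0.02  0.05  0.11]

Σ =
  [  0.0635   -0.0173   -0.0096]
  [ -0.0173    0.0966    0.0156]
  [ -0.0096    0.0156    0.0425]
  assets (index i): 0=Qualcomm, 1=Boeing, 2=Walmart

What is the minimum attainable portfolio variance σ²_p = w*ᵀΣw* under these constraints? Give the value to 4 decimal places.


0.0286

p=Σ⁻¹μ = [0.7816  0.2244  2.6824]
q=Σ⁻¹𝟙 = [22.3120  10.3475  24.7712]
a=μᵀp=0.321919  b=𝟙ᵀp=3.688444  c=𝟙ᵀq=57.430712  D=ac−b²=4.883414
λ₁=(c·0.095−b)/D = (57.430712·0.095−3.688444)/4.883414 = 0.361934
λ₂=(a−b·0.095)/D = (0.321919−3.688444·0.095)/4.883414 = -0.005833
w* = 0.361934·p + -0.005833·q:
  w_0 = 0.361934·0.7816 + -0.005833·22.3120 = 0.1528  (Qualcomm)
  w_1 = 0.361934·0.2244 + -0.005833·10.3475 = 0.0209  (Boeing)
  w_2 = 0.361934·2.6824 + -0.005833·24.7712 = 0.8264  (Walmart)
Σw_i=1.0000  μᵀw=0.0950
σ²=wᵀΣw=λ₁·μ_p+λ₂ = 0.361934·0.095 + -0.005833 = 0.028551 ≈ 0.0286


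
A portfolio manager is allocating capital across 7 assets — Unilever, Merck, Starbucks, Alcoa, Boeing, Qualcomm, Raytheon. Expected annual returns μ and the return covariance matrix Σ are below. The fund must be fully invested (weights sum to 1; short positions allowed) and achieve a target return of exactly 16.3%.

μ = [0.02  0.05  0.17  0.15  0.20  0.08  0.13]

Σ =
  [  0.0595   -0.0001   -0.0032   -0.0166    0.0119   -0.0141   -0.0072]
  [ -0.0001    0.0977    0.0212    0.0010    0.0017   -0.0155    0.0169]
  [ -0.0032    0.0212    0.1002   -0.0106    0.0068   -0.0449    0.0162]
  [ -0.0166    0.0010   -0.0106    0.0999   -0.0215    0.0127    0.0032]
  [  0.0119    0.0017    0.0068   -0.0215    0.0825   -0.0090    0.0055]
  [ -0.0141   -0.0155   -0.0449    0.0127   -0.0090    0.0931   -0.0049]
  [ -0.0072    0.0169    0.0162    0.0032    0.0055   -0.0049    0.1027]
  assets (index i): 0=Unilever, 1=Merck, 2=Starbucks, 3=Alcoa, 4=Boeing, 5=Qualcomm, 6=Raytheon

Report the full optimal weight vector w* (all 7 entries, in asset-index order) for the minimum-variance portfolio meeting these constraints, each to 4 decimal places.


-0.0055  -0.0434  0.2573  0.2243  0.3256  0.1729  0.0688

g=Σ⁻¹μ = [1.2061  0.0925  2.6927  2.2681  2.8217  2.3615  0.8013]
h=Σ⁻¹𝟙 = [26.5839  8.3099  20.0514  15.7991  12.8652  25.2830  7.0955]
a=μᵀg=1.684143  b=𝟙ᵀg=12.243858  c=𝟙ᵀh=115.987903  D=ac−b²=45.428143
λ₁=(c·0.163−b)/D = (115.987903·0.163−12.243858)/45.428143 = 0.146653
λ₂=(a−b·0.163)/D = (1.684143−12.243858·0.163)/45.428143 = -0.006859
w* = 0.146653·g + -0.006859·h:
  w_0 = 0.146653·1.2061 + -0.006859·26.5839 = -0.0055  (Unilever)
  w_1 = 0.146653·0.0925 + -0.006859·8.3099 = -0.0434  (Merck)
  w_2 = 0.146653·2.6927 + -0.006859·20.0514 = 0.2573  (Starbucks)
  w_3 = 0.146653·2.2681 + -0.006859·15.7991 = 0.2243  (Alcoa)
  w_4 = 0.146653·2.8217 + -0.006859·12.8652 = 0.3256  (Boeing)
  w_5 = 0.146653·2.3615 + -0.006859·25.2830 = 0.1729  (Qualcomm)
  w_6 = 0.146653·0.8013 + -0.006859·7.0955 = 0.0688  (Raytheon)
Σw_i=1.0000  μᵀw=0.1630
σ²=wᵀΣw=λ₁·μ_p+λ₂ = 0.146653·0.163 + -0.006859 = 0.017045 ≈ 0.0170


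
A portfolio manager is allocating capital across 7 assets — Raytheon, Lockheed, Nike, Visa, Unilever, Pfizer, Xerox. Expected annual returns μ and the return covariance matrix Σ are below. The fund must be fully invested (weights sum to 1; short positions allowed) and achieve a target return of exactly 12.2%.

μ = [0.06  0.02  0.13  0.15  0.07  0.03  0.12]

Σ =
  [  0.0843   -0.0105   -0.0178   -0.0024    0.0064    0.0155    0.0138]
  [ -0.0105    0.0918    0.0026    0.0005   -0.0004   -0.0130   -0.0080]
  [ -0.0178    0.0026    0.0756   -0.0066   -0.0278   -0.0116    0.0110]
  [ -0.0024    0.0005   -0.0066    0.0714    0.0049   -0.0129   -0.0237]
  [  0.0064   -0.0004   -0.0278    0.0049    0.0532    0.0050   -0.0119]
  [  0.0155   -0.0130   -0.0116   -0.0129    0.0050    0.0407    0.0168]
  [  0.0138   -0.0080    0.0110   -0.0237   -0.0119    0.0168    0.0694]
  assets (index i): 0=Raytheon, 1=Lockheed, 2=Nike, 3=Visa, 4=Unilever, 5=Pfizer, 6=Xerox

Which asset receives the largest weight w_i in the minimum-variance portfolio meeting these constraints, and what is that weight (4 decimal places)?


u=Σ⁻¹μ = [0.6687  0.5871  3.0507  3.2418  2.9898  1.1597  2.5193]
v=Σ⁻¹𝟙 = [10.4091  17.2280  32.0846  26.1718  32.4417  33.0678  15.7354]
a=μᵀu=1.481109  b=𝟙ᵀu=14.217070  c=𝟙ᵀv=167.138311  D=ac−b²=45.425034
λ₁=(c·0.122−b)/D = (167.138311·0.122−14.217070)/45.425034 = 0.135912
λ₂=(a−b·0.122)/D = (1.481109−14.217070·0.122)/45.425034 = -0.005578
w* = 0.135912·u + -0.005578·v:
  w_0 = 0.135912·0.6687 + -0.005578·10.4091 = 0.0328  (Raytheon)
  w_1 = 0.135912·0.5871 + -0.005578·17.2280 = -0.0163  (Lockheed)
  w_2 = 0.135912·3.0507 + -0.005578·32.0846 = 0.2357  (Nike)
  w_3 = 0.135912·3.2418 + -0.005578·26.1718 = 0.2946  (Visa)
  w_4 = 0.135912·2.9898 + -0.005578·32.4417 = 0.2254  (Unilever)
  w_5 = 0.135912·1.1597 + -0.005578·33.0678 = -0.0268  (Pfizer)
  w_6 = 0.135912·2.5193 + -0.005578·15.7354 = 0.2546  (Xerox)
Σw_i=1.0000  μᵀw=0.1220
σ²=wᵀΣw=λ₁·μ_p+λ₂ = 0.135912·0.122 + -0.005578 = 0.011003 ≈ 0.0110

Visa (0.2946)


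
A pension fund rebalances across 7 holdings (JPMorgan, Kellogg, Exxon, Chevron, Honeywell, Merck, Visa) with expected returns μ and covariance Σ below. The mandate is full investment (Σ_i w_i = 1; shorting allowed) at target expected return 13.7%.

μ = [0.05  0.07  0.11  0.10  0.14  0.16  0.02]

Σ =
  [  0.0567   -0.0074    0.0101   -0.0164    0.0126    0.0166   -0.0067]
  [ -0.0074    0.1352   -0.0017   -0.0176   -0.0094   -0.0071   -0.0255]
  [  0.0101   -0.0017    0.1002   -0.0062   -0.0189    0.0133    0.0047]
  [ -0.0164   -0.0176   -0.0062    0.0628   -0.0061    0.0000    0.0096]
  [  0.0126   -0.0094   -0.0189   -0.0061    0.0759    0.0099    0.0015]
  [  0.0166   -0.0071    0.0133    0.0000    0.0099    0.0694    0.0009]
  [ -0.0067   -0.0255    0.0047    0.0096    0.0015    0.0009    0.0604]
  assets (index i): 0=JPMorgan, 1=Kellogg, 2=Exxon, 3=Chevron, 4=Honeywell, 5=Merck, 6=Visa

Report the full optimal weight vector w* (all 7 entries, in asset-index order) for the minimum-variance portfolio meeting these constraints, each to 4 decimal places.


-0.0564  0.1013  0.1862  0.2635  0.3091  0.2764  -0.0801

u=Σ⁻¹μ = [0.5147  1.1747  1.3853  2.3582  2.2086  1.7178  0.3211]
v=Σ⁻¹𝟙 = [22.8924  17.5279  10.6033  26.1043  15.0495  6.2748  21.0543]
a=μᵀu=1.086643  b=𝟙ᵀu=9.680342  c=𝟙ᵀv=119.506476  D=ac−b²=36.151893
λ₁=(c·0.137−b)/D = (119.506476·0.137−9.680342)/36.151893 = 0.185109
λ₂=(a−b·0.137)/D = (1.086643−9.680342·0.137)/36.151893 = -0.006627
w* = 0.185109·u + -0.006627·v:
  w_0 = 0.185109·0.5147 + -0.006627·22.8924 = -0.0564  (JPMorgan)
  w_1 = 0.185109·1.1747 + -0.006627·17.5279 = 0.1013  (Kellogg)
  w_2 = 0.185109·1.3853 + -0.006627·10.6033 = 0.1862  (Exxon)
  w_3 = 0.185109·2.3582 + -0.006627·26.1043 = 0.2635  (Chevron)
  w_4 = 0.185109·2.2086 + -0.006627·15.0495 = 0.3091  (Honeywell)
  w_5 = 0.185109·1.7178 + -0.006627·6.2748 = 0.2764  (Merck)
  w_6 = 0.185109·0.3211 + -0.006627·21.0543 = -0.0801  (Visa)
Σw_i=1.0000  μᵀw=0.1370
σ²=wᵀΣw=λ₁·μ_p+λ₂ = 0.185109·0.137 + -0.006627 = 0.018733 ≈ 0.0187


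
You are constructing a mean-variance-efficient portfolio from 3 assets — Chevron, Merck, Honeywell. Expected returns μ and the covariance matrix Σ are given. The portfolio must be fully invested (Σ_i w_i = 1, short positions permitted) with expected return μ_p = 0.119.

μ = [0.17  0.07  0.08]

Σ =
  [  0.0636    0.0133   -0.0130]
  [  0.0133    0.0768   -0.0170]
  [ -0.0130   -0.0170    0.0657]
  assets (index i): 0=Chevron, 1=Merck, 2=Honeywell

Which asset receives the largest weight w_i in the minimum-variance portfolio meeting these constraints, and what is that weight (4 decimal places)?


p=Σ⁻¹μ = [2.9060  0.8539  2.0136]
q=Σ⁻¹𝟙 = [17.1815  15.0278  22.5089]
a=μᵀp=0.714879  b=𝟙ᵀp=5.773517  c=𝟙ᵀq=54.718220  D=ac−b²=5.783424
λ₁=(c·0.119−b)/D = (54.718220·0.119−5.773517)/5.783424 = 0.127598
λ₂=(a−b·0.119)/D = (0.714879−5.773517·0.119)/5.783424 = 0.004812
w* = 0.127598·p + 0.004812·q:
  w_0 = 0.127598·2.9060 + 0.004812·17.1815 = 0.4535  (Chevron)
  w_1 = 0.127598·0.8539 + 0.004812·15.0278 = 0.1813  (Merck)
  w_2 = 0.127598·2.0136 + 0.004812·22.5089 = 0.3652  (Honeywell)
Σw_i=1.0000  μᵀw=0.1190
σ²=wᵀΣw=λ₁·μ_p+λ₂ = 0.127598·0.119 + 0.004812 = 0.019996 ≈ 0.0200

Chevron (0.4535)


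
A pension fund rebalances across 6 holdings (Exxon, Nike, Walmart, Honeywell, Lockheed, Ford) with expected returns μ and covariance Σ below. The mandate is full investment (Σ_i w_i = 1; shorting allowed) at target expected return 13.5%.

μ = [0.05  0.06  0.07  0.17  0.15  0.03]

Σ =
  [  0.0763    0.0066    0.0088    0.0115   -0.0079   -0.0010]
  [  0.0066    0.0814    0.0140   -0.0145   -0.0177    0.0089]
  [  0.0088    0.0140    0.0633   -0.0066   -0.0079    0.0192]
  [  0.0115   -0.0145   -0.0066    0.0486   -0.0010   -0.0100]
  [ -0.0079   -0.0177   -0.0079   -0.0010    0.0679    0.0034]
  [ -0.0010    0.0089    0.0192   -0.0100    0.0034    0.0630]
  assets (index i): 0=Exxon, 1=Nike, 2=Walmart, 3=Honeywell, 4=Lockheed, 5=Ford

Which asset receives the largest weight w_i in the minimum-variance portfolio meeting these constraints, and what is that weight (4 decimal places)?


x=Σ⁻¹μ = [-0.0253  1.8732  1.4185  4.3806  2.9082  0.3172]
y=Σ⁻¹𝟙 = [8.1906  17.8672  12.4263  28.7951  21.5520  13.0994]
a=μᵀx=1.400857  b=𝟙ᵀx=10.872344  c=𝟙ᵀy=101.930512  D=ac−b²=24.582212
λ₁=(c·0.135−b)/D = (101.930512·0.135−10.872344)/24.582212 = 0.117495
λ₂=(a−b·0.135)/D = (1.400857−10.872344·0.135)/24.582212 = -0.002722
w* = 0.117495·x + -0.002722·y:
  w_0 = 0.117495·-0.0253 + -0.002722·8.1906 = -0.0253  (Exxon)
  w_1 = 0.117495·1.8732 + -0.002722·17.8672 = 0.1715  (Nike)
  w_2 = 0.117495·1.4185 + -0.002722·12.4263 = 0.1328  (Walmart)
  w_3 = 0.117495·4.3806 + -0.002722·28.7951 = 0.4363  (Honeywell)
  w_4 = 0.117495·2.9082 + -0.002722·21.5520 = 0.2830  (Lockheed)
  w_5 = 0.117495·0.3172 + -0.002722·13.0994 = 0.0016  (Ford)
Σw_i=1.0000  μᵀw=0.1350
σ²=wᵀΣw=λ₁·μ_p+λ₂ = 0.117495·0.135 + -0.002722 = 0.013140 ≈ 0.0131

Honeywell (0.4363)


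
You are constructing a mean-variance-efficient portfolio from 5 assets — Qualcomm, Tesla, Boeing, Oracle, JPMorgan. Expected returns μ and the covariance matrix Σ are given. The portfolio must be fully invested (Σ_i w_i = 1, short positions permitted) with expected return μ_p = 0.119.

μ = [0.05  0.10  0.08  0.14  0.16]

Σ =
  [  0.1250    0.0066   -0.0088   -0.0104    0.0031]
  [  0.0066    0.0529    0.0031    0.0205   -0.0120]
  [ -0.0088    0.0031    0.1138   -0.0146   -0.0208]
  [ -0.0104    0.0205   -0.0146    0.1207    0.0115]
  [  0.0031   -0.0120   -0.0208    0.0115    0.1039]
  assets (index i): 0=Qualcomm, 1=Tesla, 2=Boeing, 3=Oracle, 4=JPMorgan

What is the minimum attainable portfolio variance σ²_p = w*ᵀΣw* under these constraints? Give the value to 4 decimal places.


g=Σ⁻¹μ = [0.4035  1.8767  1.1336  0.8340  1.8793]
h=Σ⁻¹𝟙 = [8.1022  17.7790  12.1310  6.1750  13.1814]
a=μᵀg=0.715971  b=𝟙ᵀg=6.127007  c=𝟙ᵀh=57.368534  D=ac−b²=3.533989
λ₁=(c·0.119−b)/D = (57.368534·0.119−6.127007)/3.533989 = 0.198034
λ₂=(a−b·0.119)/D = (0.715971−6.127007·0.119)/3.533989 = -0.003719
w* = 0.198034·g + -0.003719·h:
  w_0 = 0.198034·0.4035 + -0.003719·8.1022 = 0.0498  (Qualcomm)
  w_1 = 0.198034·1.8767 + -0.003719·17.7790 = 0.3055  (Tesla)
  w_2 = 0.198034·1.1336 + -0.003719·12.1310 = 0.1794  (Boeing)
  w_3 = 0.198034·0.8340 + -0.003719·6.1750 = 0.1422  (Oracle)
  w_4 = 0.198034·1.8793 + -0.003719·13.1814 = 0.3231  (JPMorgan)
Σw_i=1.0000  μᵀw=0.1190
σ²=wᵀΣw=λ₁·μ_p+λ₂ = 0.198034·0.119 + -0.003719 = 0.019847 ≈ 0.0198

0.0198


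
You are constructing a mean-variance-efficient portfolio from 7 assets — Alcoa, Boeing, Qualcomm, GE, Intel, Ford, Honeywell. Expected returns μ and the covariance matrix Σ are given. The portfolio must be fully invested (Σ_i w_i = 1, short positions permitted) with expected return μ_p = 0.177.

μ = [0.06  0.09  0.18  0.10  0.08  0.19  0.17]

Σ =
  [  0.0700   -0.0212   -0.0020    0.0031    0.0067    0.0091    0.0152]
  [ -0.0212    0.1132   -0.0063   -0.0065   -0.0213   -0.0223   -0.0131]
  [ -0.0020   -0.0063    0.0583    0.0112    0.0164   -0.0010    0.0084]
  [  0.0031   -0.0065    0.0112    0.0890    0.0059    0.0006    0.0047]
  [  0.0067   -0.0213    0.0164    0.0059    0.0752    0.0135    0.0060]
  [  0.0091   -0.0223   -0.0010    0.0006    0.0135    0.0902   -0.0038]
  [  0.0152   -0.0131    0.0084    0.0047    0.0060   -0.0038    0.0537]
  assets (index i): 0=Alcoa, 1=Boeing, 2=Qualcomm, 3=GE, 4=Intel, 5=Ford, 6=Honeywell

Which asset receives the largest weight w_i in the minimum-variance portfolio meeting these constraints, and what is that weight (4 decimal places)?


Honeywell (0.3494)

g=Σ⁻¹μ = [0.4452  2.0104  2.7079  0.7126  0.2084  2.6879  3.2111]
h=Σ⁻¹𝟙 = [13.7428  19.1573  12.9852  8.8863  10.2032  13.6860  16.4249]
a=μᵀg=1.839596  b=𝟙ᵀg=11.983498  c=𝟙ᵀh=95.085538  D=ac−b²=31.314714
λ₁=(c·0.177−b)/D = (95.085538·0.177−11.983498)/31.314714 = 0.154772
λ₂=(a−b·0.177)/D = (1.839596−11.983498·0.177)/31.314714 = -0.008989
w* = 0.154772·g + -0.008989·h:
  w_0 = 0.154772·0.4452 + -0.008989·13.7428 = -0.0546  (Alcoa)
  w_1 = 0.154772·2.0104 + -0.008989·19.1573 = 0.1389  (Boeing)
  w_2 = 0.154772·2.7079 + -0.008989·12.9852 = 0.3024  (Qualcomm)
  w_3 = 0.154772·0.7126 + -0.008989·8.8863 = 0.0304  (GE)
  w_4 = 0.154772·0.2084 + -0.008989·10.2032 = -0.0595  (Intel)
  w_5 = 0.154772·2.6879 + -0.008989·13.6860 = 0.2930  (Ford)
  w_6 = 0.154772·3.2111 + -0.008989·16.4249 = 0.3494  (Honeywell)
Σw_i=1.0000  μᵀw=0.1770
σ²=wᵀΣw=λ₁·μ_p+λ₂ = 0.154772·0.177 + -0.008989 = 0.018406 ≈ 0.0184


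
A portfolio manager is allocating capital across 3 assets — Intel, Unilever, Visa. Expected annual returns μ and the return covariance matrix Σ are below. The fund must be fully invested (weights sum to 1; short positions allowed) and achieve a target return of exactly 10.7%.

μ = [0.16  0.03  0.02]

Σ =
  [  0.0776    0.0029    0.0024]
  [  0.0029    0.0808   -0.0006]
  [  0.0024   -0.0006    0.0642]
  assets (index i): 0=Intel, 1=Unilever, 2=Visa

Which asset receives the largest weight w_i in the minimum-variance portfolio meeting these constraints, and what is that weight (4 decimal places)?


x=Σ⁻¹μ = [2.0433  0.2997  0.2379]
y=Σ⁻¹𝟙 = [11.9645  12.0600  15.2418]
a=μᵀx=0.340678  b=𝟙ᵀx=2.580956  c=𝟙ᵀy=39.266270  D=ac−b²=6.715807
λ₁=(c·0.107−b)/D = (39.266270·0.107−2.580956)/6.715807 = 0.241302
λ₂=(a−b·0.107)/D = (0.340678−2.580956·0.107)/6.715807 = 0.009606
w* = 0.241302·x + 0.009606·y:
  w_0 = 0.241302·2.0433 + 0.009606·11.9645 = 0.6080  (Intel)
  w_1 = 0.241302·0.2997 + 0.009606·12.0600 = 0.1882  (Unilever)
  w_2 = 0.241302·0.2379 + 0.009606·15.2418 = 0.2038  (Visa)
Σw_i=1.0000  μᵀw=0.1070
σ²=wᵀΣw=λ₁·μ_p+λ₂ = 0.241302·0.107 + 0.009606 = 0.035426 ≈ 0.0354

Intel (0.6080)


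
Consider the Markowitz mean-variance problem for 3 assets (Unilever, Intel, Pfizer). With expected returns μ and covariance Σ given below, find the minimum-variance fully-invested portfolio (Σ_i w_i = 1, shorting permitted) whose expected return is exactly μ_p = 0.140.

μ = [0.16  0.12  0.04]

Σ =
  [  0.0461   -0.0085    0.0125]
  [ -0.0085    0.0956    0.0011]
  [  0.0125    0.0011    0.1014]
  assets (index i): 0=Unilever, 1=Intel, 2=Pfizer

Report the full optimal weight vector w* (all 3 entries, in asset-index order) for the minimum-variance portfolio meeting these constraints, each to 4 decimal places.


p=Σ⁻¹μ = [3.7888  1.5931  -0.0899]
q=Σ⁻¹𝟙 = [22.0674  12.3417  7.0077]
a=μᵀp=0.793794  b=𝟙ᵀp=5.292097  c=𝟙ᵀq=41.416804  D=ac−b²=4.870139
λ₁=(c·0.140−b)/D = (41.416804·0.140−5.292097)/4.870139 = 0.103951
λ₂=(a−b·0.140)/D = (0.793794−5.292097·0.140)/4.870139 = 0.010862
w* = 0.103951·p + 0.010862·q:
  w_0 = 0.103951·3.7888 + 0.010862·22.0674 = 0.6336  (Unilever)
  w_1 = 0.103951·1.5931 + 0.010862·12.3417 = 0.2997  (Intel)
  w_2 = 0.103951·-0.0899 + 0.010862·7.0077 = 0.0668  (Pfizer)
Σw_i=1.0000  μᵀw=0.1400
σ²=wᵀΣw=λ₁·μ_p+λ₂ = 0.103951·0.140 + 0.010862 = 0.025415 ≈ 0.0254

0.6336  0.2997  0.0668


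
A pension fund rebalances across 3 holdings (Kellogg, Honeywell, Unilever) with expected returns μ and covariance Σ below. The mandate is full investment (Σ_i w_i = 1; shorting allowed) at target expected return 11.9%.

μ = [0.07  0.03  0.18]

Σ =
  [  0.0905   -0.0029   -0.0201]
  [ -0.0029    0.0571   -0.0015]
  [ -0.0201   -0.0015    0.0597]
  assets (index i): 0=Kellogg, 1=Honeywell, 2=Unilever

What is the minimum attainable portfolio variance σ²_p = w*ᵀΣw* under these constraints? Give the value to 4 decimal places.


0.0190

g=Σ⁻¹μ = [1.5882  0.6998  3.5674]
h=Σ⁻¹𝟙 = [16.7349  18.9636  22.8612]
a=μᵀg=0.774298  b=𝟙ᵀg=5.855373  c=𝟙ᵀh=58.559737  D=ac−b²=11.057265
λ₁=(c·0.119−b)/D = (58.559737·0.119−5.855373)/11.057265 = 0.100679
λ₂=(a−b·0.119)/D = (0.774298−5.855373·0.119)/11.057265 = 0.007010
w* = 0.100679·g + 0.007010·h:
  w_0 = 0.100679·1.5882 + 0.007010·16.7349 = 0.2772  (Kellogg)
  w_1 = 0.100679·0.6998 + 0.007010·18.9636 = 0.2034  (Honeywell)
  w_2 = 0.100679·3.5674 + 0.007010·22.8612 = 0.5194  (Unilever)
Σw_i=1.0000  μᵀw=0.1190
σ²=wᵀΣw=λ₁·μ_p+λ₂ = 0.100679·0.119 + 0.007010 = 0.018991 ≈ 0.0190


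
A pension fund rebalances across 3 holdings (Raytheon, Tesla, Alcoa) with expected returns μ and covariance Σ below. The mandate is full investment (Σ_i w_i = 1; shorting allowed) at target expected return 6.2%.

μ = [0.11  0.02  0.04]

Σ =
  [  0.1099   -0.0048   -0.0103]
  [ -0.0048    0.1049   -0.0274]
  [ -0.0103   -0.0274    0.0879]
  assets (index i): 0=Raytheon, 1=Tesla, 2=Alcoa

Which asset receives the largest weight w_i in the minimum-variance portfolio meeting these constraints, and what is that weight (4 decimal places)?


Raytheon (0.3876)

u=Σ⁻¹μ = [1.0866  0.4273  0.7156]
v=Σ⁻¹𝟙 = [11.3511  14.5565  17.2442]
a=μᵀu=0.156700  b=𝟙ᵀu=2.229519  c=𝟙ᵀv=43.151786  D=ac−b²=1.791113
λ₁=(c·0.062−b)/D = (43.151786·0.062−2.229519)/1.791113 = 0.248947
λ₂=(a−b·0.062)/D = (0.156700−2.229519·0.062)/1.791113 = 0.010312
w* = 0.248947·u + 0.010312·v:
  w_0 = 0.248947·1.0866 + 0.010312·11.3511 = 0.3876  (Raytheon)
  w_1 = 0.248947·0.4273 + 0.010312·14.5565 = 0.2565  (Tesla)
  w_2 = 0.248947·0.7156 + 0.010312·17.2442 = 0.3560  (Alcoa)
Σw_i=1.0000  μᵀw=0.0620
σ²=wᵀΣw=λ₁·μ_p+λ₂ = 0.248947·0.062 + 0.010312 = 0.025746 ≈ 0.0257


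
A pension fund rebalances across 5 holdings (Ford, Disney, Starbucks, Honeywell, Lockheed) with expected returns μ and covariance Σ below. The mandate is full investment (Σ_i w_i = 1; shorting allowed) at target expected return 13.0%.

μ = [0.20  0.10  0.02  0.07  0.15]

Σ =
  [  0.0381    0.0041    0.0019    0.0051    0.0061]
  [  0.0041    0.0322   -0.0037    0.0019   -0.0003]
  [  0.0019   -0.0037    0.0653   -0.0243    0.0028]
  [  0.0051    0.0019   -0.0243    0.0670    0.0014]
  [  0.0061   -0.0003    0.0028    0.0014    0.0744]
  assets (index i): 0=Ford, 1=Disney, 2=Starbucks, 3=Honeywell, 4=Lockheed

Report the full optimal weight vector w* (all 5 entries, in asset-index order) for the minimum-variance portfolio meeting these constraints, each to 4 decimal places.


0.3567  0.2670  0.1139  0.1210  0.1414

p=Σ⁻¹μ = [4.5838  2.5527  0.5407  0.7858  1.6155]
q=Σ⁻¹𝟙 = [17.1944  30.4700  23.9713  21.2198  10.8525]
a=μᵀp=1.480184  b=𝟙ᵀp=10.078568  c=𝟙ᵀq=103.707949  D=ac−b²=51.929266
λ₁=(c·0.130−b)/D = (103.707949·0.130−10.078568)/51.929266 = 0.065540
λ₂=(a−b·0.130)/D = (1.480184−10.078568·0.130)/51.929266 = 0.003273
w* = 0.065540·p + 0.003273·q:
  w_0 = 0.065540·4.5838 + 0.003273·17.1944 = 0.3567  (Ford)
  w_1 = 0.065540·2.5527 + 0.003273·30.4700 = 0.2670  (Disney)
  w_2 = 0.065540·0.5407 + 0.003273·23.9713 = 0.1139  (Starbucks)
  w_3 = 0.065540·0.7858 + 0.003273·21.2198 = 0.1210  (Honeywell)
  w_4 = 0.065540·1.6155 + 0.003273·10.8525 = 0.1414  (Lockheed)
Σw_i=1.0000  μᵀw=0.1300
σ²=wᵀΣw=λ₁·μ_p+λ₂ = 0.065540·0.130 + 0.003273 = 0.011793 ≈ 0.0118


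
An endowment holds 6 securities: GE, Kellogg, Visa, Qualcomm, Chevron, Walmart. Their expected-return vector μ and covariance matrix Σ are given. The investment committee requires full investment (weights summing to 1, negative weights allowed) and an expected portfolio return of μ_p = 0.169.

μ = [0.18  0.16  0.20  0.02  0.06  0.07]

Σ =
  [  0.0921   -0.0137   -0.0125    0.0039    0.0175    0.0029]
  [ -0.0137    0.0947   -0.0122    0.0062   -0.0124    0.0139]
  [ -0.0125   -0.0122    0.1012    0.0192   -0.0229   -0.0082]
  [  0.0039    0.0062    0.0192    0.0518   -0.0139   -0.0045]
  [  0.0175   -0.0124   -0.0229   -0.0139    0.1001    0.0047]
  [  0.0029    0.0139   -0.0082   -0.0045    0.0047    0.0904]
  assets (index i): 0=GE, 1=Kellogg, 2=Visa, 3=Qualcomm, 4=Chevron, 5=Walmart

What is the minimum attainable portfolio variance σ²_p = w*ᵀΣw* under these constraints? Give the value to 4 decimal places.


0.0184

u=Σ⁻¹μ = [2.5848  2.5813  3.0518  -0.9357  1.0133  0.4721]
v=Σ⁻¹𝟙 = [10.8961  13.2944  13.8245  16.5890  14.7295  9.9822]
a=μᵀu=1.563762  b=𝟙ᵀu=8.767603  c=𝟙ᵀv=79.315654  D=ac−b²=47.159981
λ₁=(c·0.169−b)/D = (79.315654·0.169−8.767603)/47.159981 = 0.098319
λ₂=(a−b·0.169)/D = (1.563762−8.767603·0.169)/47.159981 = 0.001740
w* = 0.098319·u + 0.001740·v:
  w_0 = 0.098319·2.5848 + 0.001740·10.8961 = 0.2731  (GE)
  w_1 = 0.098319·2.5813 + 0.001740·13.2944 = 0.2769  (Kellogg)
  w_2 = 0.098319·3.0518 + 0.001740·13.8245 = 0.3241  (Visa)
  w_3 = 0.098319·-0.9357 + 0.001740·16.5890 = -0.0631  (Qualcomm)
  w_4 = 0.098319·1.0133 + 0.001740·14.7295 = 0.1253  (Chevron)
  w_5 = 0.098319·0.4721 + 0.001740·9.9822 = 0.0638  (Walmart)
Σw_i=1.0000  μᵀw=0.1690
σ²=wᵀΣw=λ₁·μ_p+λ₂ = 0.098319·0.169 + 0.001740 = 0.018356 ≈ 0.0184


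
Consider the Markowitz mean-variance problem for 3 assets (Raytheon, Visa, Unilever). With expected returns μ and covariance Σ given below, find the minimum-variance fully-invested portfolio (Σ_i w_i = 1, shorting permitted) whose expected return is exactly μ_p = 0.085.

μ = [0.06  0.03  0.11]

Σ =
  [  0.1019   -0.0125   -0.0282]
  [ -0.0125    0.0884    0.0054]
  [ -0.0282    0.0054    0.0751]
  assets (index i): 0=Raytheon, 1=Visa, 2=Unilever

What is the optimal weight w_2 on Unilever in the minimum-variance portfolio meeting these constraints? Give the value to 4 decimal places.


0.5609

g=Σ⁻¹μ = [1.1540  0.3883  1.8701]
h=Σ⁻¹𝟙 = [16.4985  12.5083  18.6113]
a=μᵀg=0.286601  b=𝟙ᵀg=3.412403  c=𝟙ᵀh=47.618057  D=ac−b²=2.002873
λ₁=(c·0.085−b)/D = (47.618057·0.085−3.412403)/2.002873 = 0.317110
λ₂=(a−b·0.085)/D = (0.286601−3.412403·0.085)/2.002873 = -0.001724
w* = 0.317110·g + -0.001724·h:
  w_0 = 0.317110·1.1540 + -0.001724·16.4985 = 0.3375  (Raytheon)
  w_1 = 0.317110·0.3883 + -0.001724·12.5083 = 0.1016  (Visa)
  w_2 = 0.317110·1.8701 + -0.001724·18.6113 = 0.5609  (Unilever)
Σw_i=1.0000  μᵀw=0.0850
σ²=wᵀΣw=λ₁·μ_p+λ₂ = 0.317110·0.085 + -0.001724 = 0.025230 ≈ 0.0252


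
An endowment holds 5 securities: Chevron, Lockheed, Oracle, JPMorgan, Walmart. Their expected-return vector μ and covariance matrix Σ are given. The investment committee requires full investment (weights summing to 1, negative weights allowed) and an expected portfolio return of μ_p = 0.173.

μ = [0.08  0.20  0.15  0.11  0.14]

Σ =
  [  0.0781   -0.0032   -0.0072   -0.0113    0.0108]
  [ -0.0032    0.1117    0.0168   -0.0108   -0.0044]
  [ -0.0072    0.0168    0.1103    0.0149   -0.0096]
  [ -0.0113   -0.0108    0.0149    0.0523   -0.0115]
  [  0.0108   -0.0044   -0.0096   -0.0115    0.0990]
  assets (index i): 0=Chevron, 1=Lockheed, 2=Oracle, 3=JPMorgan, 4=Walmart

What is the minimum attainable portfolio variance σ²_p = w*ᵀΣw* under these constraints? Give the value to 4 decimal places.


u=Σ⁻¹μ = [1.3722  2.0524  0.8922  2.9621  1.7863]
v=Σ⁻¹𝟙 = [15.8560  11.5194  5.9228  25.9809  12.4756]
a=μᵀu=1.230005  b=𝟙ᵀu=9.065272  c=𝟙ᵀv=71.754752  D=ac−b²=6.079554
λ₁=(c·0.173−b)/D = (71.754752·0.173−9.065272)/6.079554 = 0.550748
λ₂=(a−b·0.173)/D = (1.230005−9.065272·0.173)/6.079554 = -0.055643
w* = 0.550748·u + -0.055643·v:
  w_0 = 0.550748·1.3722 + -0.055643·15.8560 = -0.1265  (Chevron)
  w_1 = 0.550748·2.0524 + -0.055643·11.5194 = 0.4894  (Lockheed)
  w_2 = 0.550748·0.8922 + -0.055643·5.9228 = 0.1618  (Oracle)
  w_3 = 0.550748·2.9621 + -0.055643·25.9809 = 0.1857  (JPMorgan)
  w_4 = 0.550748·1.7863 + -0.055643·12.4756 = 0.2896  (Walmart)
Σw_i=1.0000  μᵀw=0.1730
σ²=wᵀΣw=λ₁·μ_p+λ₂ = 0.550748·0.173 + -0.055643 = 0.039636 ≈ 0.0396

0.0396


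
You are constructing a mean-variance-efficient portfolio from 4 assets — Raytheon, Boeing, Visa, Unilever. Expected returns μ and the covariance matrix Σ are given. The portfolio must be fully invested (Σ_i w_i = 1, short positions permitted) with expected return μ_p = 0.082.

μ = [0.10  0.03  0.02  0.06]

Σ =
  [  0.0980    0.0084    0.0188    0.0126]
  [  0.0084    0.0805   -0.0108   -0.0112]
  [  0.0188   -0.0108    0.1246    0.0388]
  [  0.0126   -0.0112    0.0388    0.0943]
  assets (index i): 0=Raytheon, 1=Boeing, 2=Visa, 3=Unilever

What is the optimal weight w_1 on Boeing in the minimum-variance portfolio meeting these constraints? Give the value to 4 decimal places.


0.1737

u=Σ⁻¹μ = [0.9400  0.3404  -0.1416  0.6093]
v=Σ⁻¹𝟙 = [6.8329  13.6949  5.3418  9.1201]
a=μᵀu=0.137945  b=𝟙ᵀu=1.748180  c=𝟙ᵀv=34.989707  D=ac−b²=1.770505
λ₁=(c·0.082−b)/D = (34.989707·0.082−1.748180)/1.770505 = 0.633139
λ₂=(a−b·0.082)/D = (0.137945−1.748180·0.082)/1.770505 = -0.003053
w* = 0.633139·u + -0.003053·v:
  w_0 = 0.633139·0.9400 + -0.003053·6.8329 = 0.5743  (Raytheon)
  w_1 = 0.633139·0.3404 + -0.003053·13.6949 = 0.1737  (Boeing)
  w_2 = 0.633139·-0.1416 + -0.003053·5.3418 = -0.1059  (Visa)
  w_3 = 0.633139·0.6093 + -0.003053·9.1201 = 0.3579  (Unilever)
Σw_i=1.0000  μᵀw=0.0820
σ²=wᵀΣw=λ₁·μ_p+λ₂ = 0.633139·0.082 + -0.003053 = 0.048864 ≈ 0.0489


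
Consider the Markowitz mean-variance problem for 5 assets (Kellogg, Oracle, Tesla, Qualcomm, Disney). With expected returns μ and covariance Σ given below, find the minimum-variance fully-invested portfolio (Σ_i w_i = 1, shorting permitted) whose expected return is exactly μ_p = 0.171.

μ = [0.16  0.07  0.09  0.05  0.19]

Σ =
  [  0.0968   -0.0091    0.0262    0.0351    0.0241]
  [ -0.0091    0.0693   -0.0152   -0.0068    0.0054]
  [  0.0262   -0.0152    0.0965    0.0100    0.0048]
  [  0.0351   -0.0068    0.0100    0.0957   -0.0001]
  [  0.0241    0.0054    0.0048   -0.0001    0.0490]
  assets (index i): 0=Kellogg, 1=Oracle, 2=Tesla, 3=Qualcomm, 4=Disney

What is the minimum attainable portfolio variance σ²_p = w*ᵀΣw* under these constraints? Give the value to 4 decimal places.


u=Σ⁻¹μ = [0.5927  1.0128  0.7304  0.3043  3.4035]
v=Σ⁻¹𝟙 = [1.0590  16.6044  10.7942  10.1306  17.0207]
a=μᵀu=0.893344  b=𝟙ᵀu=6.043688  c=𝟙ᵀv=55.608873  D=ac−b²=13.151707
λ₁=(c·0.171−b)/D = (55.608873·0.171−6.043688)/13.151707 = 0.263497
λ₂=(a−b·0.171)/D = (0.893344−6.043688·0.171)/13.151707 = -0.010655
w* = 0.263497·u + -0.010655·v:
  w_0 = 0.263497·0.5927 + -0.010655·1.0590 = 0.1449  (Kellogg)
  w_1 = 0.263497·1.0128 + -0.010655·16.6044 = 0.0900  (Oracle)
  w_2 = 0.263497·0.7304 + -0.010655·10.7942 = 0.0775  (Tesla)
  w_3 = 0.263497·0.3043 + -0.010655·10.1306 = -0.0278  (Qualcomm)
  w_4 = 0.263497·3.4035 + -0.010655·17.0207 = 0.7155  (Disney)
Σw_i=1.0000  μᵀw=0.1710
σ²=wᵀΣw=λ₁·μ_p+λ₂ = 0.263497·0.171 + -0.010655 = 0.034403 ≈ 0.0344

0.0344


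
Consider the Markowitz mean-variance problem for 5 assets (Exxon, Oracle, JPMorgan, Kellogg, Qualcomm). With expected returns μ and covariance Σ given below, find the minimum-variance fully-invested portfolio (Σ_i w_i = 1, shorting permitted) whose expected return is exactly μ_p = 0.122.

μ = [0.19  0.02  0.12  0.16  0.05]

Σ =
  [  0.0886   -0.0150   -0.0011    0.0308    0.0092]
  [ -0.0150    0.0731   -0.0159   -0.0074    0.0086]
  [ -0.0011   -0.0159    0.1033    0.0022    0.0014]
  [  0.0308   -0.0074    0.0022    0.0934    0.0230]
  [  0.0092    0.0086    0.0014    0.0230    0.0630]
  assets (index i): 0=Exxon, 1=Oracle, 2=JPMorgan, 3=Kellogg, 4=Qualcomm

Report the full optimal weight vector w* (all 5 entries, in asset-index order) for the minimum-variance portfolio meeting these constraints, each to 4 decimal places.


0.3098  0.2384  0.2353  0.1756  0.0410

u=Σ⁻¹μ = [1.9567  1.0900  1.3271  1.1446  -0.0883]
v=Σ⁻¹𝟙 = [11.5580  18.2256  12.3601  5.7524  9.3225]
a=μᵀu=0.731562  b=𝟙ᵀu=5.430246  c=𝟙ᵀv=57.218514  D=ac−b²=12.371352
λ₁=(c·0.122−b)/D = (57.218514·0.122−5.430246)/12.371352 = 0.125323
λ₂=(a−b·0.122)/D = (0.731562−5.430246·0.122)/12.371352 = 0.005583
w* = 0.125323·u + 0.005583·v:
  w_0 = 0.125323·1.9567 + 0.005583·11.5580 = 0.3098  (Exxon)
  w_1 = 0.125323·1.0900 + 0.005583·18.2256 = 0.2384  (Oracle)
  w_2 = 0.125323·1.3271 + 0.005583·12.3601 = 0.2353  (JPMorgan)
  w_3 = 0.125323·1.1446 + 0.005583·5.7524 = 0.1756  (Kellogg)
  w_4 = 0.125323·-0.0883 + 0.005583·9.3225 = 0.0410  (Qualcomm)
Σw_i=1.0000  μᵀw=0.1220
σ²=wᵀΣw=λ₁·μ_p+λ₂ = 0.125323·0.122 + 0.005583 = 0.020873 ≈ 0.0209
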